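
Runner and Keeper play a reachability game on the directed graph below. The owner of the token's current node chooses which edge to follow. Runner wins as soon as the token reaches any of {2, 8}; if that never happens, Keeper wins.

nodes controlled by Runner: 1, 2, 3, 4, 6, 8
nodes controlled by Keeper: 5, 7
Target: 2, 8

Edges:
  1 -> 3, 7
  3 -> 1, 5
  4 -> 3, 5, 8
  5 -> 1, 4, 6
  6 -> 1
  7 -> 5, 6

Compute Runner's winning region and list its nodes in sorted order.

2, 4, 8

A0 = {2, 8}
A1: add {4} — 4 (Runner) has 4→8.
A2 = A1; e.g. 1 (Runner) has no edge into A1. Fixed point.
Runner's winning region = {2, 4, 8}.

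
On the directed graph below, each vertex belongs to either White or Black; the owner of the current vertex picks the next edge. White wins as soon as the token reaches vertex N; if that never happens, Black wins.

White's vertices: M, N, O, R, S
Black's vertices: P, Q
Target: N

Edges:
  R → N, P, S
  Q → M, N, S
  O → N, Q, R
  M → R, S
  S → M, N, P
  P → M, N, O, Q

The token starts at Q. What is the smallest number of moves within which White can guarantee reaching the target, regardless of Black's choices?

3

A0 = {N}
A1: add {O, R, S} — O (White) has O→N; R (White) has R→N; S (White) has S→N.
A2: add {M} — M (White) has M→R.
A3: add {Q} — Q (Black): all of {M, N, S} already in.
Q enters the attractor at level 3, so White can force the target in 3 moves from there.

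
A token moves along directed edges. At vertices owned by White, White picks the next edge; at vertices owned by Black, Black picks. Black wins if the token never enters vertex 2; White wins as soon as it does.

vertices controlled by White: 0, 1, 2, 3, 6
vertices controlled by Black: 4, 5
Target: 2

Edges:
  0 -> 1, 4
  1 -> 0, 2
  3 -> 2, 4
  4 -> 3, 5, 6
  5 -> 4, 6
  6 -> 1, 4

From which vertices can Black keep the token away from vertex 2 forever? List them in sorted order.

4, 5

A0 = {2}
A1: add {1, 3} — 1 (White) has 1→2; 3 (White) has 3→2.
A2: add {0, 6} — 0 (White) has 0→1; 6 (White) has 6→1.
A3 = A2; e.g. 4 (Black) can still go to 5. Fixed point.
White's attractor = {0, 1, 2, 3, 6}; Black avoids the target exactly from the complement.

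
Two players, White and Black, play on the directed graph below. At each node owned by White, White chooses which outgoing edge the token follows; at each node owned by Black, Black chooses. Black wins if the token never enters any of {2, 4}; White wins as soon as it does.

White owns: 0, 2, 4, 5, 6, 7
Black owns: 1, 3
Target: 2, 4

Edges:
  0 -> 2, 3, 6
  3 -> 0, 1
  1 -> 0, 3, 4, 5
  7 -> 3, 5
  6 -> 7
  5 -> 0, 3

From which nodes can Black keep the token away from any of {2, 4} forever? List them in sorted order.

A0 = {2, 4}
A1: add {0} — 0 (White) has 0→2.
A2: add {5} — 5 (White) has 5→0.
A3: add {7} — 7 (White) has 7→5.
A4: add {6} — 6 (White) has 6→7.
A5 = A4; e.g. 1 (Black) can still go to 3. Fixed point.
White's attractor = {0, 2, 4, 5, 6, 7}; Black avoids the target exactly from the complement.

1, 3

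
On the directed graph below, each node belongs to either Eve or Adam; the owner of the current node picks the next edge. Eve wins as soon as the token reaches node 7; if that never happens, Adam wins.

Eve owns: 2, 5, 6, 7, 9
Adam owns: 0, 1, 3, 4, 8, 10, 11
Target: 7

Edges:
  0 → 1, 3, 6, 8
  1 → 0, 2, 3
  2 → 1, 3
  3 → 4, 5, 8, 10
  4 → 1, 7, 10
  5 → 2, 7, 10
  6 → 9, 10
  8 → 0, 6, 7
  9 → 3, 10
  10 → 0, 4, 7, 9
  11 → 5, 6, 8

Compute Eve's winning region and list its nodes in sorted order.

A0 = {7}
A1: add {5} — 5 (Eve) has 5→7.
A2 = A1; e.g. 0 (Adam) can still go to 1. Fixed point.
Eve's winning region = {5, 7}.

5, 7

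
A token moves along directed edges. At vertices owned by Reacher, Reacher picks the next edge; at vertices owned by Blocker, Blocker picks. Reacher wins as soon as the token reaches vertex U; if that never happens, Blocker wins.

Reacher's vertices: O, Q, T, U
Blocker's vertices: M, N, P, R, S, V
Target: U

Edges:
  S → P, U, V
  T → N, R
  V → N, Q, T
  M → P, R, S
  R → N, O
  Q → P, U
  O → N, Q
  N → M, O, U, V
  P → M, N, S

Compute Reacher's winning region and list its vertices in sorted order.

A0 = {U}
A1: add {Q} — Q (Reacher) has Q→U.
A2: add {O} — O (Reacher) has O→Q.
A3 = A2; e.g. M (Blocker) can still go to P. Fixed point.
Reacher's winning region = {O, Q, U}.

O, Q, U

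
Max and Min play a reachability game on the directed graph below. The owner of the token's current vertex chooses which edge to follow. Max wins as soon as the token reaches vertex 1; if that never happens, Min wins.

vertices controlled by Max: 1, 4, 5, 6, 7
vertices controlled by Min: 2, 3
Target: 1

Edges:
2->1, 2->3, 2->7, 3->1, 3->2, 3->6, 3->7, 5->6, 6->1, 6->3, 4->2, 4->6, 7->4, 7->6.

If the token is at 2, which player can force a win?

A0 = {1}
A1: add {6} — 6 (Max) has 6→1.
A2: add {4, 5, 7} — 4 (Max) has 4→6; 5 (Max) has 5→6; 7 (Max) has 7→6.
A3 = A2; e.g. 2 (Min) can still go to 3. Fixed point.
2 never enters the attractor, so Min can avoid the target forever.

Min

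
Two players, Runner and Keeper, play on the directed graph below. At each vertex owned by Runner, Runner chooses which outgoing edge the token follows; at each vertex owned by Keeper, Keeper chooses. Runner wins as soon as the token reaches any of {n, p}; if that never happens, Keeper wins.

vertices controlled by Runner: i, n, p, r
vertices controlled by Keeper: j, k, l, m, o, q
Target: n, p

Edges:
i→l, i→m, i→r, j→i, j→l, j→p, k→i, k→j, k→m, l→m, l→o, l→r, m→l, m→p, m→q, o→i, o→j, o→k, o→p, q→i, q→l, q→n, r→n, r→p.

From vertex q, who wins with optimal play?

Keeper

A0 = {n, p}
A1: add {r} — r (Runner) has r→n.
A2: add {i} — i (Runner) has i→r.
A3 = A2; e.g. j (Keeper) can still go to l. Fixed point.
q never enters the attractor, so Keeper can avoid the target forever.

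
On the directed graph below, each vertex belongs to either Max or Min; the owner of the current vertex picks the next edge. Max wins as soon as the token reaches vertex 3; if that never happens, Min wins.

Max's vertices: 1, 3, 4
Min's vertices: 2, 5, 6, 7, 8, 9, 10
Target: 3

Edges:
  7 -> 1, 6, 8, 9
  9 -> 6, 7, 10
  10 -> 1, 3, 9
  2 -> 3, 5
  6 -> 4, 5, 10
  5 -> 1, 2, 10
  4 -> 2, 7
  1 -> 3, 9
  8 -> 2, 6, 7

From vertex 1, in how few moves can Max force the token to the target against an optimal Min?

A0 = {3}
A1: add {1} — 1 (Max) has 1→3.
A2 = A1; e.g. 2 (Min) can still go to 5. Fixed point.
1 enters the attractor at level 1, so Max can force the target in 1 move from there.

1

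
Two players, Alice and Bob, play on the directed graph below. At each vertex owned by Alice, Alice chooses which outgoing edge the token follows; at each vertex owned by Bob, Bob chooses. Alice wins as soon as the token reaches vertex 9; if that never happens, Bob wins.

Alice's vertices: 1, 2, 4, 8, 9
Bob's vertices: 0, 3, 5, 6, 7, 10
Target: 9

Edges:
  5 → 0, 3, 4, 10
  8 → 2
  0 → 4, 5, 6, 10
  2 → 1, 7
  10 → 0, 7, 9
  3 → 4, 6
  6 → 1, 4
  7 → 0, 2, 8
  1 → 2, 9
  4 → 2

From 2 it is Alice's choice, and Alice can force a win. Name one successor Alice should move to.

1

A0 = {9}
A1: add {1} — 1 (Alice) has 1→9.
A2: add {2} — 2 (Alice) has 2→1.
A3: add {4, 8} — 4 (Alice) has 4→2; 8 (Alice) has 8→2.
A4: add {6} — 6 (Bob): all of {1, 4} already in.
A5: add {3} — 3 (Bob): all of {4, 6} already in.
A6 = A5; e.g. 0 (Bob) can still go to 5. Fixed point.
From 2, successor 1 is in the attractor (rank 1); the other successor 7 is not.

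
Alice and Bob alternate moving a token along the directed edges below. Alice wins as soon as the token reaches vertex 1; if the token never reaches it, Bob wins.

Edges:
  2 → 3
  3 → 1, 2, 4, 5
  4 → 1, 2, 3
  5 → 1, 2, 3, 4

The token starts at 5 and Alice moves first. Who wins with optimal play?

Track states (vertex, player-to-move).
A0 = {(1,Alice), (1,Bob)}
A1: add {(3,Alice), (4,Alice), (5,Alice)}.
(5,Alice) ∈ A1 ⇒ Alice forces the target.

Alice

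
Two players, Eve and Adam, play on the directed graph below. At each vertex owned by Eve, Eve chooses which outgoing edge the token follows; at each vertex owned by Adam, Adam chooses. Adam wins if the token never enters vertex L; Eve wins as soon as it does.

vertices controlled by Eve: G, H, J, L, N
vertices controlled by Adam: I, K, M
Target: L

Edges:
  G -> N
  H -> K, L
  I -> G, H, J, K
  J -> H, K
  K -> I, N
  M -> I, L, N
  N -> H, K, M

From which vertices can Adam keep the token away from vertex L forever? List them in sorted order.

I, K, M

A0 = {L}
A1: add {H} — H (Eve) has H→L.
A2: add {J, N} — J (Eve) has J→H; N (Eve) has N→H.
A3: add {G} — G (Eve) has G→N.
A4 = A3; e.g. I (Adam) can still go to K. Fixed point.
Eve's attractor = {G, H, J, L, N}; Adam avoids the target exactly from the complement.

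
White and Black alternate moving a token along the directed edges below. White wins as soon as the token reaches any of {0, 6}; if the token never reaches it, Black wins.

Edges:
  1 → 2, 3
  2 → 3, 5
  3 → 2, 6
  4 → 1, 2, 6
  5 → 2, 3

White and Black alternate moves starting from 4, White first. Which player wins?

White

Track states (vertex, player-to-move).
A0 = {(0,White), (0,Black), (6,White), (6,Black)}
A1: add {(3,White), (4,White)}.
(4,White) ∈ A1 ⇒ White forces the target.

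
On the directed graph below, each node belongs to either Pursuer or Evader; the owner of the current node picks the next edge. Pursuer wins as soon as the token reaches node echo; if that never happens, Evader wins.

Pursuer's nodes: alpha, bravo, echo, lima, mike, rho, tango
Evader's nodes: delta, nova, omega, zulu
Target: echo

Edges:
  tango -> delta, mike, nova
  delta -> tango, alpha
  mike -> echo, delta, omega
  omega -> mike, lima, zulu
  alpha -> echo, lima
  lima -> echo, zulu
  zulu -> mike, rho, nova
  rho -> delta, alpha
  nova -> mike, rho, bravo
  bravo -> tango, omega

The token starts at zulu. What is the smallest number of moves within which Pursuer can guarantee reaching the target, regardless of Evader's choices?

5

A0 = {echo}
A1: add {alpha, lima, mike} — mike (Pursuer) has mike→echo; alpha (Pursuer) has alpha→echo; lima (Pursuer) has lima→echo.
A2: add {rho, tango} — tango (Pursuer) has tango→mike; rho (Pursuer) has rho→alpha.
A3: add {bravo, delta} — delta (Evader): all of {tango, alpha} already in; bravo (Pursuer) has bravo→tango.
A4: add {nova} — nova (Evader): all of {mike, rho, bravo} already in.
A5: add {zulu} — zulu (Evader): all of {mike, rho, nova} already in.
zulu enters the attractor at level 5, so Pursuer can force the target in 5 moves from there.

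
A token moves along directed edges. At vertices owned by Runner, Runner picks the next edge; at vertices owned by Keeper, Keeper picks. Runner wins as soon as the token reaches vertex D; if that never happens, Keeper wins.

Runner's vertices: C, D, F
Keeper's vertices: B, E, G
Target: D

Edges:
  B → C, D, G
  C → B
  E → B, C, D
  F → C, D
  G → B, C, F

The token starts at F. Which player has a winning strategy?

A0 = {D}
A1: add {F} — F (Runner) has F→D.
A2 = A1; e.g. B (Keeper) can still go to C. Fixed point.
F ∈ A1, so Runner can force the target.

Runner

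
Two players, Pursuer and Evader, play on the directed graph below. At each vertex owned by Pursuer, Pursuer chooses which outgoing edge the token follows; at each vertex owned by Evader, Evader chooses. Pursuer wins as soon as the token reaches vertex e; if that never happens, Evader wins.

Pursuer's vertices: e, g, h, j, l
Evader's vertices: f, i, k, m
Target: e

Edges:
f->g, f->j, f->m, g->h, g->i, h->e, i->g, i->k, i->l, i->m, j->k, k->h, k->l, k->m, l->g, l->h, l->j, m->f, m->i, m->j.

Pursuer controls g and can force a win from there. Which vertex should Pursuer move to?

h

A0 = {e}
A1: add {h} — h (Pursuer) has h→e.
A2: add {g, l} — g (Pursuer) has g→h; l (Pursuer) has l→h.
A3 = A2; e.g. f (Evader) can still go to j. Fixed point.
From g, successor h is in the attractor (rank 1); the other successor i is not.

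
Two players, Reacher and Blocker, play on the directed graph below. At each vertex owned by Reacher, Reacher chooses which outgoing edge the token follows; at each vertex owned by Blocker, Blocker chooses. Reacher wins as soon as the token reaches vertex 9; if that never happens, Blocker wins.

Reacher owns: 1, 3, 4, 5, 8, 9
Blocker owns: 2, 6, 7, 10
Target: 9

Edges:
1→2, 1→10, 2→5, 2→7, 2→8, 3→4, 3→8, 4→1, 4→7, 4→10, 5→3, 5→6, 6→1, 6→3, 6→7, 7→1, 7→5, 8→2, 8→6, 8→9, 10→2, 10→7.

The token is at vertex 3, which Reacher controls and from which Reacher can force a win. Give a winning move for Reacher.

A0 = {9}
A1: add {8} — 8 (Reacher) has 8→9.
A2: add {3} — 3 (Reacher) has 3→8.
A3: add {5} — 5 (Reacher) has 5→3.
A4 = A3; e.g. 1 (Reacher) has no edge into A3. Fixed point.
From 3, successor 8 is in the attractor (rank 1); the other successor 4 is not.

8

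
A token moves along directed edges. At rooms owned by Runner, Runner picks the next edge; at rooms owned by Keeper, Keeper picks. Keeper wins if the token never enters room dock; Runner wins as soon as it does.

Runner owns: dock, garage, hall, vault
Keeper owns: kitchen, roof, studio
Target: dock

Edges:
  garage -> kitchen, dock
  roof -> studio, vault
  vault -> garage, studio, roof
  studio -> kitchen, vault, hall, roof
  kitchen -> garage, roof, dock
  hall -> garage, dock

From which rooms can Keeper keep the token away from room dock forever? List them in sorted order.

kitchen, roof, studio

A0 = {dock}
A1: add {garage, hall} — garage (Runner) has garage→dock; hall (Runner) has hall→dock.
A2: add {vault} — vault (Runner) has vault→garage.
A3 = A2; e.g. kitchen (Keeper) can still go to roof. Fixed point.
Runner's attractor = {dock, garage, hall, vault}; Keeper avoids the target exactly from the complement.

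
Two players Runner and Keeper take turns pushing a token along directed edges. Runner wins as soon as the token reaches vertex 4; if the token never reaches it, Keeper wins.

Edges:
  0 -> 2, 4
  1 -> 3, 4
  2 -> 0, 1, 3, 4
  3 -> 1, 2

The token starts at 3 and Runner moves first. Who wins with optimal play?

Keeper

Track states (vertex, player-to-move).
A0 = {(4,Runner), (4,Keeper)}
A1: add {(0,Runner), (1,Runner), (2,Runner)}.
A2: add {(0,Keeper), (3,Keeper)}.
A3 = A2; e.g. (1,Keeper) stays out. (3,Runner) never enters ⇒ Keeper avoids the target.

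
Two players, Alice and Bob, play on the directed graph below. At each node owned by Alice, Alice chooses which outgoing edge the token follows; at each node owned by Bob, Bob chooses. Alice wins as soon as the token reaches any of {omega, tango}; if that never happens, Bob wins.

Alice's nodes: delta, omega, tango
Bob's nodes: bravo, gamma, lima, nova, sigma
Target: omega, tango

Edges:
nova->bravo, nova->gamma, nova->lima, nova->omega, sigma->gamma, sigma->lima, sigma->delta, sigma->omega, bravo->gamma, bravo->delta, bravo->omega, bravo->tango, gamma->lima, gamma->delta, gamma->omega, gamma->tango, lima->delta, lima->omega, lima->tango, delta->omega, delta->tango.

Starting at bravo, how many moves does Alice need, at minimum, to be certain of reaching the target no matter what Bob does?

A0 = {omega, tango}
A1: add {delta} — delta (Alice) has delta→omega.
A2: add {lima} — lima (Bob): all of {delta, omega, tango} already in.
A3: add {gamma} — gamma (Bob): all of {lima, delta, omega, tango} already in.
A4: add {bravo, sigma} — sigma (Bob): all of {gamma, lima, delta, omega} already in; bravo (Bob): all of {gamma, delta, omega, tango} already in.
bravo enters the attractor at level 4, so Alice can force the target in 4 moves from there.

4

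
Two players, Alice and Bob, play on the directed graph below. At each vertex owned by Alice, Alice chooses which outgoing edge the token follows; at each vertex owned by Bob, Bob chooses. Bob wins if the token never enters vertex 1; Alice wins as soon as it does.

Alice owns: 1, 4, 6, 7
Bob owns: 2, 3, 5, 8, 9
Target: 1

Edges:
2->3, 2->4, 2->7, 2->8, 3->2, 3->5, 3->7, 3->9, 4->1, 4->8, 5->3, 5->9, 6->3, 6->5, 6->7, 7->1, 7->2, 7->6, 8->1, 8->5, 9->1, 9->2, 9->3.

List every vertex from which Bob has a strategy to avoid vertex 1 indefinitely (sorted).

2, 3, 5, 8, 9

A0 = {1}
A1: add {4, 7} — 4 (Alice) has 4→1; 7 (Alice) has 7→1.
A2: add {6} — 6 (Alice) has 6→7.
A3 = A2; e.g. 2 (Bob) can still go to 3. Fixed point.
Alice's attractor = {1, 4, 6, 7}; Bob avoids the target exactly from the complement.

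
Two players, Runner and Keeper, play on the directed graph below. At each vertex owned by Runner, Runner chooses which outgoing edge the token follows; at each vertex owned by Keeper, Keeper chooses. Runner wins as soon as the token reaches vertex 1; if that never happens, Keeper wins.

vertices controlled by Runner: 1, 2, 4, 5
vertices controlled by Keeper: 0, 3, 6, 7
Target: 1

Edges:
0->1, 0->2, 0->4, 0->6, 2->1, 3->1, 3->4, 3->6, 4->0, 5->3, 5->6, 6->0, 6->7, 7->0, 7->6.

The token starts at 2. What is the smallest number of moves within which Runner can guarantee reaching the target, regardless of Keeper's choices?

A0 = {1}
A1: add {2} — 2 (Runner) has 2→1.
A2 = A1; e.g. 0 (Keeper) can still go to 4. Fixed point.
2 enters the attractor at level 1, so Runner can force the target in 1 move from there.

1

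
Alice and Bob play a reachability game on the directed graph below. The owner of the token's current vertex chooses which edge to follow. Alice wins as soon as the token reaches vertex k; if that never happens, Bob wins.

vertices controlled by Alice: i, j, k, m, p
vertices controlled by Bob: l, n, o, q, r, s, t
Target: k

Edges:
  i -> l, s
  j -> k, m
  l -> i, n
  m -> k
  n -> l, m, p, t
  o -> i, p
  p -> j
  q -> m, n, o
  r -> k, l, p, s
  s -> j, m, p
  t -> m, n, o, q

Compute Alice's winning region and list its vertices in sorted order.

A0 = {k}
A1: add {j, m} — j (Alice) has j→k; m (Alice) has m→k.
A2: add {p} — p (Alice) has p→j.
A3: add {s} — s (Bob): all of {j, m, p} already in.
A4: add {i} — i (Alice) has i→s.
A5: add {o} — o (Bob): all of {i, p} already in.
A6 = A5; e.g. l (Bob) can still go to n. Fixed point.
Alice's winning region = {i, j, k, m, o, p, s}.

i, j, k, m, o, p, s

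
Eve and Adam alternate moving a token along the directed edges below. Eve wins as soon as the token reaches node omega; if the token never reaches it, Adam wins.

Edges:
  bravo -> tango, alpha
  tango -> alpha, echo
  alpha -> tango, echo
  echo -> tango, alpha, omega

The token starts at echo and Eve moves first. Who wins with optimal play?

Eve

Track states (vertex, player-to-move).
A0 = {(omega,Eve), (omega,Adam)}
A1: add {(echo,Eve)}.
(echo,Eve) ∈ A1 ⇒ Eve forces the target.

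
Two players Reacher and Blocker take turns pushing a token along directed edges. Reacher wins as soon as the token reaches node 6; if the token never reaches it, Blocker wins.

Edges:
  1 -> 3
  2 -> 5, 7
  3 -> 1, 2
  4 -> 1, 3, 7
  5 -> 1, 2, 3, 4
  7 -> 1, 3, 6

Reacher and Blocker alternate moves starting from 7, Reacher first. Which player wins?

Reacher

Track states (vertex, player-to-move).
A0 = {(6,Reacher), (6,Blocker)}
A1: add {(7,Reacher)}.
(7,Reacher) ∈ A1 ⇒ Reacher forces the target.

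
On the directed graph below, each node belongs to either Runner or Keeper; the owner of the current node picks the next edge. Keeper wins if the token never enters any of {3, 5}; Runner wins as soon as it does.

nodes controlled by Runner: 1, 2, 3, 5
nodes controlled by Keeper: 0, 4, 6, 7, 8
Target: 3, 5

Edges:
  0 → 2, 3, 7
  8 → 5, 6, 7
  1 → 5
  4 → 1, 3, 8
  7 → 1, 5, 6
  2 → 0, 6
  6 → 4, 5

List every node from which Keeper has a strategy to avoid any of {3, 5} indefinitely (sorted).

A0 = {3, 5}
A1: add {1} — 1 (Runner) has 1→5.
A2 = A1; e.g. 0 (Keeper) can still go to 2. Fixed point.
Runner's attractor = {1, 3, 5}; Keeper avoids the target exactly from the complement.

0, 2, 4, 6, 7, 8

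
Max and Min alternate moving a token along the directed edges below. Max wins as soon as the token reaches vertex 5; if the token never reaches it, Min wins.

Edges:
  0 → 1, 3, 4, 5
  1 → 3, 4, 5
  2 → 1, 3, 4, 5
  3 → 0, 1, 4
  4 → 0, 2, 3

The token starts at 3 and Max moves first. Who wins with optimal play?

Min

Track states (vertex, player-to-move).
A0 = {(5,Max), (5,Min)}
A1: add {(0,Max), (1,Max), (2,Max)}.
A2 = A1; e.g. (0,Min) stays out. (3,Max) never enters ⇒ Min avoids the target.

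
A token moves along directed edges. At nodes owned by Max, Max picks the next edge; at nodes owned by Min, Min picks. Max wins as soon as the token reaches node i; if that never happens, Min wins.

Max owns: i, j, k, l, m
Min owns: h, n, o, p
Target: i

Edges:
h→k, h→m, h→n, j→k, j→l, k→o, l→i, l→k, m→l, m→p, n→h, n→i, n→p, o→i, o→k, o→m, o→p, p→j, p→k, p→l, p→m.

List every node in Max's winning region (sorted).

A0 = {i}
A1: add {l} — l (Max) has l→i.
A2: add {j, m} — j (Max) has j→l; m (Max) has m→l.
A3 = A2; e.g. h (Min) can still go to k. Fixed point.
Max's winning region = {i, j, l, m}.

i, j, l, m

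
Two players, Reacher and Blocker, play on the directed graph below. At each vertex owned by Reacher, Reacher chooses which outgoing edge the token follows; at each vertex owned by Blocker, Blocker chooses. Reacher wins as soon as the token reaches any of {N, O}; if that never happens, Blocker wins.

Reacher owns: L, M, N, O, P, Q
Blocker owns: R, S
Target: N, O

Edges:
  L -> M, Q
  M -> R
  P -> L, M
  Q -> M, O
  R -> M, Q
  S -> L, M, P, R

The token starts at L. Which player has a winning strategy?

A0 = {N, O}
A1: add {Q} — Q (Reacher) has Q→O.
A2: add {L} — L (Reacher) has L→Q.
L ∈ A2, so Reacher can force the target.

Reacher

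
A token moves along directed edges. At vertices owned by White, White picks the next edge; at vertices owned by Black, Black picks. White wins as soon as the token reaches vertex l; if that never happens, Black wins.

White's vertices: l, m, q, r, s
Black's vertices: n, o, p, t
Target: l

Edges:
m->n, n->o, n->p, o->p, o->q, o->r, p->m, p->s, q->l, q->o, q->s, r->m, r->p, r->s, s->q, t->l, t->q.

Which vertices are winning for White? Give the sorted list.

A0 = {l}
A1: add {q} — q (White) has q→l.
A2: add {s, t} — s (White) has s→q; t (Black): all of {l, q} already in.
A3: add {r} — r (White) has r→s.
A4 = A3; e.g. m (White) has no edge into A3. Fixed point.
White's winning region = {l, q, r, s, t}.

l, q, r, s, t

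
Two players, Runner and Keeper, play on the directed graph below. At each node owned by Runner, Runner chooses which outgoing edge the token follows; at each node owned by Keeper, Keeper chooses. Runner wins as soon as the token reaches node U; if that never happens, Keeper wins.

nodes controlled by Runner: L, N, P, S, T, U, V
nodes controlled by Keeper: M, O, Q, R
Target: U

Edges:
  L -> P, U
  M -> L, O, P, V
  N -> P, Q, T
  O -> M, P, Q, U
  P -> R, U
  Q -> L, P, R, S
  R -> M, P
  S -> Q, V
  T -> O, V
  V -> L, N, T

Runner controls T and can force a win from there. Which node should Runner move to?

V

A0 = {U}
A1: add {L, P} — L (Runner) has L→U; P (Runner) has P→U.
A2: add {N, V} — N (Runner) has N→P; V (Runner) has V→L.
A3: add {S, T} — S (Runner) has S→V; T (Runner) has T→V.
A4 = A3; e.g. M (Keeper) can still go to O. Fixed point.
From T, successor V is in the attractor (rank 2); the other successor O is not.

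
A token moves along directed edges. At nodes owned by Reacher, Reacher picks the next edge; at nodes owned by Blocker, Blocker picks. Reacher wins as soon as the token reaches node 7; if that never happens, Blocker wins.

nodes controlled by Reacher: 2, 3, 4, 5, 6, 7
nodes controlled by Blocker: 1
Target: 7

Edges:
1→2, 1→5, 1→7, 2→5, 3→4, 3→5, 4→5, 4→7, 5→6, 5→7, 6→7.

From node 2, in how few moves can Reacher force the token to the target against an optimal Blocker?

A0 = {7}
A1: add {4, 5, 6} — 4 (Reacher) has 4→7; 5 (Reacher) has 5→7; 6 (Reacher) has 6→7.
A2: add {2, 3} — 2 (Reacher) has 2→5; 3 (Reacher) has 3→4.
2 enters the attractor at level 2, so Reacher can force the target in 2 moves from there.

2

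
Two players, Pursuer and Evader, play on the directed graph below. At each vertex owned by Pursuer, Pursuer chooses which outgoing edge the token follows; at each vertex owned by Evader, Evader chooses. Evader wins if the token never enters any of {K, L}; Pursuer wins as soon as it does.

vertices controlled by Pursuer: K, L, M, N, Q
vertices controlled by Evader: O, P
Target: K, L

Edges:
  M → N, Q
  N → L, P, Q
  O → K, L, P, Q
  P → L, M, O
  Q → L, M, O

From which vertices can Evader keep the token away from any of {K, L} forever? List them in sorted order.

A0 = {K, L}
A1: add {N, Q} — N (Pursuer) has N→L; Q (Pursuer) has Q→L.
A2: add {M} — M (Pursuer) has M→N.
A3 = A2; e.g. O (Evader) can still go to P. Fixed point.
Pursuer's attractor = {K, L, M, N, Q}; Evader avoids the target exactly from the complement.

O, P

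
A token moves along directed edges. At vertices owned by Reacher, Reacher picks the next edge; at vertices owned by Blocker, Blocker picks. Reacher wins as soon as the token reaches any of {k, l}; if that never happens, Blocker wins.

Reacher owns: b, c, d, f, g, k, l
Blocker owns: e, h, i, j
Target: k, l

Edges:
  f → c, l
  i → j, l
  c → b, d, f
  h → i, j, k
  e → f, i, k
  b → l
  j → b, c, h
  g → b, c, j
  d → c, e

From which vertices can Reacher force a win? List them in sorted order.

A0 = {k, l}
A1: add {b, f} — b (Reacher) has b→l; f (Reacher) has f→l.
A2: add {c, g} — c (Reacher) has c→b; g (Reacher) has g→b.
A3: add {d} — d (Reacher) has d→c.
A4 = A3; e.g. e (Blocker) can still go to i. Fixed point.
Reacher's winning region = {b, c, d, f, g, k, l}.

b, c, d, f, g, k, l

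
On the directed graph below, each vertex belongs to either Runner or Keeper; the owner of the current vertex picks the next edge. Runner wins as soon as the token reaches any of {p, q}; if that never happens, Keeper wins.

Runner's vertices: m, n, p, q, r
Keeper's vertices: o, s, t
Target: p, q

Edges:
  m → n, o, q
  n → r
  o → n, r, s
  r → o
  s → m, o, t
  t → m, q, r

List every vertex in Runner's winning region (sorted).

m, p, q

A0 = {p, q}
A1: add {m} — m (Runner) has m→q.
A2 = A1; e.g. n (Runner) has no edge into A1. Fixed point.
Runner's winning region = {m, p, q}.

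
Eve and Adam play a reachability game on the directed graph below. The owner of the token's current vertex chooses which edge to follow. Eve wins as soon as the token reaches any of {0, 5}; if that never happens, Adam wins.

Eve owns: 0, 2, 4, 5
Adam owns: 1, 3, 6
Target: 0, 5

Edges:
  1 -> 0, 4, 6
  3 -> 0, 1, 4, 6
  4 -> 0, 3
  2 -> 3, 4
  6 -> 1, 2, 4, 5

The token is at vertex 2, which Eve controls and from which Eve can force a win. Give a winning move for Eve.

4

A0 = {0, 5}
A1: add {4} — 4 (Eve) has 4→0.
A2: add {2} — 2 (Eve) has 2→4.
A3 = A2; e.g. 1 (Adam) can still go to 6. Fixed point.
From 2, successor 4 is in the attractor (rank 1); the other successor 3 is not.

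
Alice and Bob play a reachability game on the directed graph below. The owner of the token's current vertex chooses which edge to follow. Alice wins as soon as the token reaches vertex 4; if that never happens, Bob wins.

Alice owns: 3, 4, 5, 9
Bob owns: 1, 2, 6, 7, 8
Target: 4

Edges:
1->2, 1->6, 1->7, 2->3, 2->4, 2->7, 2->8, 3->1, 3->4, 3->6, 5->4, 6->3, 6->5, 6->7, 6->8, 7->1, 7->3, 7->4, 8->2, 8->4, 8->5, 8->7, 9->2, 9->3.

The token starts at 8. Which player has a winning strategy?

Bob

A0 = {4}
A1: add {3, 5} — 3 (Alice) has 3→4; 5 (Alice) has 5→4.
A2: add {9} — 9 (Alice) has 9→3.
A3 = A2; e.g. 1 (Bob) can still go to 2. Fixed point.
8 never enters the attractor, so Bob can avoid the target forever.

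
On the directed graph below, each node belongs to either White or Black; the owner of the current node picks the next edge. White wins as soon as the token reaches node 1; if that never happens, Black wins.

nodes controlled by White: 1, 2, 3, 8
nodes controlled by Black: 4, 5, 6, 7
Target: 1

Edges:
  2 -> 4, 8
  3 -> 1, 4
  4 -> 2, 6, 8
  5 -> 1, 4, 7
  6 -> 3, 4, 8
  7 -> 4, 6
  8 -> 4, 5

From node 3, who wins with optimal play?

A0 = {1}
A1: add {3} — 3 (White) has 3→1.
A2 = A1; e.g. 2 (White) has no edge into A1. Fixed point.
3 ∈ A1, so White can force the target.

White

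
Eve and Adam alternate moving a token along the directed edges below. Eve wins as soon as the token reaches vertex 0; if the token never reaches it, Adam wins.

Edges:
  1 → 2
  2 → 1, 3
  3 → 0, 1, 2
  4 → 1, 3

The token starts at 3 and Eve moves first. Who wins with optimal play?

Eve

Track states (vertex, player-to-move).
A0 = {(0,Eve), (0,Adam)}
A1: add {(3,Eve)}.
(3,Eve) ∈ A1 ⇒ Eve forces the target.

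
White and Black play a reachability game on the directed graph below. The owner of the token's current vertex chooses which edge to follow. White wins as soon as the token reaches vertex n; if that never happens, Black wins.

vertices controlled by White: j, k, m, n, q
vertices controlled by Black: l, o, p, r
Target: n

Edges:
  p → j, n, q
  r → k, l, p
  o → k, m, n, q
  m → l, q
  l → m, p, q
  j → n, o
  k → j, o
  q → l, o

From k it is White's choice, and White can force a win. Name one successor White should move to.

A0 = {n}
A1: add {j} — j (White) has j→n.
A2: add {k} — k (White) has k→j.
A3 = A2; e.g. l (Black) can still go to m. Fixed point.
From k, successor j is in the attractor (rank 1); the other successor o is not.

j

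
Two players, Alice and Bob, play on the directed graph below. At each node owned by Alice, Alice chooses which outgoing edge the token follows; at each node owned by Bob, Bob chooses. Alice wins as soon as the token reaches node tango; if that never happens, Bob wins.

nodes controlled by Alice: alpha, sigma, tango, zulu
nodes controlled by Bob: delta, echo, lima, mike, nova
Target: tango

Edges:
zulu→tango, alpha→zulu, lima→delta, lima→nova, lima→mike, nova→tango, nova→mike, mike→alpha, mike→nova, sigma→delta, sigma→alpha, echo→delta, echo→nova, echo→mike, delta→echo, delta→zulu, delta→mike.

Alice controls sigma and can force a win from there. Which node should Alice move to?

alpha

A0 = {tango}
A1: add {zulu} — zulu (Alice) has zulu→tango.
A2: add {alpha} — alpha (Alice) has alpha→zulu.
A3: add {sigma} — sigma (Alice) has sigma→alpha.
A4 = A3; e.g. echo (Bob) can still go to delta. Fixed point.
From sigma, successor alpha is in the attractor (rank 2); the other successor delta is not.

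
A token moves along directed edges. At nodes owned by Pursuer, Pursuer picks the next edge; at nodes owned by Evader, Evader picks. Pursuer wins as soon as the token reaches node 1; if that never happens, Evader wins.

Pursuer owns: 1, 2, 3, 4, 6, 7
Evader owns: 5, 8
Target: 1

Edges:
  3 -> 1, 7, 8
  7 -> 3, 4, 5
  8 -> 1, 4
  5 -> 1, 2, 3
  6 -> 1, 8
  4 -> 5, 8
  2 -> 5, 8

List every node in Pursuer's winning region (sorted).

1, 3, 6, 7

A0 = {1}
A1: add {3, 6} — 3 (Pursuer) has 3→1; 6 (Pursuer) has 6→1.
A2: add {7} — 7 (Pursuer) has 7→3.
A3 = A2; e.g. 2 (Pursuer) has no edge into A2. Fixed point.
Pursuer's winning region = {1, 3, 6, 7}.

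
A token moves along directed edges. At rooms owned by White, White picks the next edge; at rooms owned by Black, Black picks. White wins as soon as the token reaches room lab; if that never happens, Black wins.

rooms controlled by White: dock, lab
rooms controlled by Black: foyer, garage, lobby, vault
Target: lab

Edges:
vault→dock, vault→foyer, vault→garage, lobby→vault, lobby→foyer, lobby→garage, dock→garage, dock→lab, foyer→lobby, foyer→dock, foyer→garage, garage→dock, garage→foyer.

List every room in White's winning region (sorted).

A0 = {lab}
A1: add {dock} — dock (White) has dock→lab.
A2 = A1; e.g. vault (Black) can still go to foyer. Fixed point.
White's winning region = {dock, lab}.

dock, lab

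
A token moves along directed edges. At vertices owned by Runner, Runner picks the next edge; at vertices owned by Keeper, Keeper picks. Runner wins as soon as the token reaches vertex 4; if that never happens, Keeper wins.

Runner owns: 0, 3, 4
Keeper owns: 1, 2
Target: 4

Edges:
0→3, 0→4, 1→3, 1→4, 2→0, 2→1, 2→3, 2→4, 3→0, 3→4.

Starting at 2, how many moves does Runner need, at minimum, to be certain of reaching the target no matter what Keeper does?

3

A0 = {4}
A1: add {0, 3} — 0 (Runner) has 0→4; 3 (Runner) has 3→4.
A2: add {1} — 1 (Keeper): all of {3, 4} already in.
A3: add {2} — 2 (Keeper): all of {0, 1, 3, 4} already in.
A3 = all vertices. Fixed point.
2 enters the attractor at level 3, so Runner can force the target in 3 moves from there.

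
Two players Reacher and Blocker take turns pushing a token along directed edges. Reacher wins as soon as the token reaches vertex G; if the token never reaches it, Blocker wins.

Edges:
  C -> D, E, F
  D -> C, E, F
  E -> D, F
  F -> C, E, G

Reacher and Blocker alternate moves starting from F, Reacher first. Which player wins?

Reacher

Track states (vertex, player-to-move).
A0 = {(G,Reacher), (G,Blocker)}
A1: add {(F,Reacher)}.
(F,Reacher) ∈ A1 ⇒ Reacher forces the target.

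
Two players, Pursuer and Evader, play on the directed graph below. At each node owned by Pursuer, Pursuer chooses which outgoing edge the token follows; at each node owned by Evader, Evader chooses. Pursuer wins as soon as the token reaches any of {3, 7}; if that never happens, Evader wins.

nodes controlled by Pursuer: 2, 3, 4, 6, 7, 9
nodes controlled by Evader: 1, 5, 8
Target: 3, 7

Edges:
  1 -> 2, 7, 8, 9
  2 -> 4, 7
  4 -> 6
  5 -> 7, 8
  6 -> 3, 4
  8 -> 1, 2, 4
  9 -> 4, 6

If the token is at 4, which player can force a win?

Pursuer

A0 = {3, 7}
A1: add {2, 6} — 2 (Pursuer) has 2→7; 6 (Pursuer) has 6→3.
A2: add {4, 9} — 4 (Pursuer) has 4→6; 9 (Pursuer) has 9→6.
A3 = A2; e.g. 1 (Evader) can still go to 8. Fixed point.
4 ∈ A2, so Pursuer can force the target.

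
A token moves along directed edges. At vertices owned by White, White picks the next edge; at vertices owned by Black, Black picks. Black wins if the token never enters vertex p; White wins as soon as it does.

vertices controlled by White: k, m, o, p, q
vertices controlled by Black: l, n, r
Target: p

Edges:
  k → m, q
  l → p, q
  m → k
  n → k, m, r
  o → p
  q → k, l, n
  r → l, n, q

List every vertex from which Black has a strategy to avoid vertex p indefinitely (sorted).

A0 = {p}
A1: add {o} — o (White) has o→p.
A2 = A1; e.g. k (White) has no edge into A1. Fixed point.
White's attractor = {o, p}; Black avoids the target exactly from the complement.

k, l, m, n, q, r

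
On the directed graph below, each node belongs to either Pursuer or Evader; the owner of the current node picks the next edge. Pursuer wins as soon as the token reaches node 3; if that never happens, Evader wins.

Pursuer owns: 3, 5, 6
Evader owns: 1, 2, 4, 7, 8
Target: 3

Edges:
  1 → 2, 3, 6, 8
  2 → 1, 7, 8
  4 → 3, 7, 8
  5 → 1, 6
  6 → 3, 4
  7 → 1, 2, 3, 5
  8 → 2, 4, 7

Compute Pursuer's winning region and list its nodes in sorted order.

A0 = {3}
A1: add {6} — 6 (Pursuer) has 6→3.
A2: add {5} — 5 (Pursuer) has 5→6.
A3 = A2; e.g. 1 (Evader) can still go to 2. Fixed point.
Pursuer's winning region = {3, 5, 6}.

3, 5, 6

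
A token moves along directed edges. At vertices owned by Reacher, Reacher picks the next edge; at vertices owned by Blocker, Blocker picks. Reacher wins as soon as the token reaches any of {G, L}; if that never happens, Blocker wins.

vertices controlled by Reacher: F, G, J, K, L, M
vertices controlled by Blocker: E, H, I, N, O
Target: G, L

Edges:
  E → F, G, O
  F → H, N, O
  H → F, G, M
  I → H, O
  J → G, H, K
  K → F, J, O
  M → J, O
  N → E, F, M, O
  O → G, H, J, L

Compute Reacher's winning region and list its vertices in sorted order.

G, J, K, L, M

A0 = {G, L}
A1: add {J} — J (Reacher) has J→G.
A2: add {K, M} — K (Reacher) has K→J; M (Reacher) has M→J.
A3 = A2; e.g. E (Blocker) can still go to F. Fixed point.
Reacher's winning region = {G, J, K, L, M}.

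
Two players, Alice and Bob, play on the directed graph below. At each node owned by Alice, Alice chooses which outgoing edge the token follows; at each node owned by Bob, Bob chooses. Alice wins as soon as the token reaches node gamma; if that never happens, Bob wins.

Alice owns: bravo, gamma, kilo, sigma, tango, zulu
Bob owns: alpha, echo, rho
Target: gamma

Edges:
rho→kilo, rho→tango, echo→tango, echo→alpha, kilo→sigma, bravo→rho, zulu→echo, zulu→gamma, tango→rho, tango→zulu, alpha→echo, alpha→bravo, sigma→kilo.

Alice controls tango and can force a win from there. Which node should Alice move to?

zulu

A0 = {gamma}
A1: add {zulu} — zulu (Alice) has zulu→gamma.
A2: add {tango} — tango (Alice) has tango→zulu.
A3 = A2; e.g. rho (Bob) can still go to kilo. Fixed point.
From tango, successor zulu is in the attractor (rank 1); the other successor rho is not.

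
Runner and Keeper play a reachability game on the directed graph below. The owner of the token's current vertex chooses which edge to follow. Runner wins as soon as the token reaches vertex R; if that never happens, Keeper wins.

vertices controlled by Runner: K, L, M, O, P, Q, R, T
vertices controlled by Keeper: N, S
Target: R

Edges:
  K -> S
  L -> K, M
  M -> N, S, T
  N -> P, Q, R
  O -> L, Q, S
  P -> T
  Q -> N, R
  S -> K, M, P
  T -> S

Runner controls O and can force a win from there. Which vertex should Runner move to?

Q

A0 = {R}
A1: add {Q} — Q (Runner) has Q→R.
A2: add {O} — O (Runner) has O→Q.
A3 = A2; e.g. K (Runner) has no edge into A2. Fixed point.
From O, successor Q is in the attractor (rank 1); the other successors L, S are not.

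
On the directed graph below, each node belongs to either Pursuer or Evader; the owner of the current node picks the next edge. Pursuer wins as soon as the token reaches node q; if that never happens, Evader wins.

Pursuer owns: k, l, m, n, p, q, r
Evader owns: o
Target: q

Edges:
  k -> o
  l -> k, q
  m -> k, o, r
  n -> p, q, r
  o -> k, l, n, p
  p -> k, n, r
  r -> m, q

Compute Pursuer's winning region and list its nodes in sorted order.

A0 = {q}
A1: add {l, n, r} — l (Pursuer) has l→q; n (Pursuer) has n→q; r (Pursuer) has r→q.
A2: add {m, p} — m (Pursuer) has m→r; p (Pursuer) has p→n.
A3 = A2; e.g. k (Pursuer) has no edge into A2. Fixed point.
Pursuer's winning region = {l, m, n, p, q, r}.

l, m, n, p, q, r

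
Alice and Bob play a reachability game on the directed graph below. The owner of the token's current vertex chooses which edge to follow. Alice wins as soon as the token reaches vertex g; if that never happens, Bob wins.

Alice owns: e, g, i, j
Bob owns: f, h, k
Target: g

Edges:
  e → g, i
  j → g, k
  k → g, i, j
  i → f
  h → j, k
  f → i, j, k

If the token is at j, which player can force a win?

A0 = {g}
A1: add {e, j} — e (Alice) has e→g; j (Alice) has j→g.
A2 = A1; e.g. f (Bob) can still go to i. Fixed point.
j ∈ A1, so Alice can force the target.

Alice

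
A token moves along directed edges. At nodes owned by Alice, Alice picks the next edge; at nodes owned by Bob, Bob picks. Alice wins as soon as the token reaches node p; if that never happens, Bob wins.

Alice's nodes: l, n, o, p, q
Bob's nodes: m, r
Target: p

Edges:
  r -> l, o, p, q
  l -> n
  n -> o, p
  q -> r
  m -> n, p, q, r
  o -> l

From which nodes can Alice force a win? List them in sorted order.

A0 = {p}
A1: add {n} — n (Alice) has n→p.
A2: add {l} — l (Alice) has l→n.
A3: add {o} — o (Alice) has o→l.
A4 = A3; e.g. m (Bob) can still go to q. Fixed point.
Alice's winning region = {l, n, o, p}.

l, n, o, p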